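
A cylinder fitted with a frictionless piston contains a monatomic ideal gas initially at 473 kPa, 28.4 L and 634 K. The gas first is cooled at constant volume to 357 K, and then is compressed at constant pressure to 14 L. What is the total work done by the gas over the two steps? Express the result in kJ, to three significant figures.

W_total ≈ -3.84 kJ

Step 1 (isochoric): W = 0 (constant volume).
After step 1: P = 266.3 kPa (V unchanged).
Step 2 (isobaric): W = PΔV = (266.3 kPa)(14 − 28.4 L) = -3835 J.
W_total = 0 − 3835 = -3835 J.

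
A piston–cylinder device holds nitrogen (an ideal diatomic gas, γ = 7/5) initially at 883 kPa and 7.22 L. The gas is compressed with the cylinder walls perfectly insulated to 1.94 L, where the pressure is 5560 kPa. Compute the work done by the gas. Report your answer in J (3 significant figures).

W ≈ -11000 J

Adiabatic: W = (P₁V₁ − P₂V₂)/(γ − 1) with γ = 7/5.
P₁V₁ = 6375 J, P₂V₂ = 10786 J.
W = (6375 − 10786) / 0.4 = -11028 J.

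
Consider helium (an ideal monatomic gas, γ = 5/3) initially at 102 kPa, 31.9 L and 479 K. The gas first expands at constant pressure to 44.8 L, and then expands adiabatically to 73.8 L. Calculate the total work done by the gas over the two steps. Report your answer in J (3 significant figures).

Step 1 (isobaric): W = PΔV = (102 kPa)(44.8 − 31.9 L) = 1316 J.
After step 1: P = 102 kPa, V = 44.8 L, T = 672.7 K.
Step 2 (adiabatic): W = (P₁V₁ − P₂V₂)/(γ−1) = (4570 − 3276)/0.667 = 1940 J.
W_total = 1316 + 1940 = 3256 J.

W_total ≈ 3260 J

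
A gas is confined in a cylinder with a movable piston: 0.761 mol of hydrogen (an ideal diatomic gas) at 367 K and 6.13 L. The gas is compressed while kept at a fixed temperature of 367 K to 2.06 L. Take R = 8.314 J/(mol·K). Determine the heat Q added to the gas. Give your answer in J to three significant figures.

Q ≈ -2530 J

Isothermal ⇒ ΔU = 0, so Q = W = nRT ln(V₂/V₁).
Q = (0.761)(8.314)(367) ln(2.06/6.13) = 2322 × -1.09 = -2532 J.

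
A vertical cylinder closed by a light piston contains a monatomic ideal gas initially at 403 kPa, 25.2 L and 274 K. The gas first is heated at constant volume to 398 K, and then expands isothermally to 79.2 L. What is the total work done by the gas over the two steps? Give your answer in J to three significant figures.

W_total ≈ 16900 J

Step 1 (isochoric): W = 0 (constant volume).
After step 1: P = 585.4 kPa (V unchanged).
Step 2 (isothermal): W = P₁V₁ ln(V₂/V₁) = (14752) ln(79.2/25.2) = 16892 J.
W_total = 0 + 16892 = 16892 J.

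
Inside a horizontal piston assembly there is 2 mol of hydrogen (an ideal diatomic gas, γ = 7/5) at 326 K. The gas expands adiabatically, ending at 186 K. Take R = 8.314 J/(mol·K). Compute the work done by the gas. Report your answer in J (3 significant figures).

W ≈ 5820 J

Adiabatic ⇒ Q = 0, so W_by = −ΔU = nCᵥ(T₁ − T₂).
Cᵥ = 5R/2 = 20.79 J/(mol·K).
W = (2)(20.79)(326 − 186) = 5820 J.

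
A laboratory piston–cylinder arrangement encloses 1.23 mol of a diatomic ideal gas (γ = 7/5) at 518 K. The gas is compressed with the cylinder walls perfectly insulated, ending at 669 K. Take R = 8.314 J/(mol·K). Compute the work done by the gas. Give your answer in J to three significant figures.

Adiabatic ⇒ Q = 0, so W_by = −ΔU = nCᵥ(T₁ − T₂).
Cᵥ = 5R/2 = 20.79 J/(mol·K).
W = (1.23)(20.79)(518 − 669) = -3860 J.

W ≈ -3860 J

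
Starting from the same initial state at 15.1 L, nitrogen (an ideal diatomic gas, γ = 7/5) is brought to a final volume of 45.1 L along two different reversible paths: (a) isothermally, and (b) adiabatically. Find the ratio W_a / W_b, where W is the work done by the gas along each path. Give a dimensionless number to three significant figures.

Path (a) isothermal: W = P₁V₁ ln(V₂/V₁) → W_a/(P₁V₁) = 1.094.
Path (b) adiabatic: W = P₁V₁(1 − (V₁/V₂)^(γ−1))/(γ−1) → W_b/(P₁V₁) = 0.8862.
W_a / W_b = 1.094 / 0.8862 = 1.235.

W_a / W_b ≈ 1.23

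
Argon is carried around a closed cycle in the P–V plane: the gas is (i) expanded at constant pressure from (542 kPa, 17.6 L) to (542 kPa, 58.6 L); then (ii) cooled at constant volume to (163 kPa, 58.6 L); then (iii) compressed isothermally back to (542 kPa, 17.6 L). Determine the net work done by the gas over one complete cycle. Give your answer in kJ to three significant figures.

Leg (i): W = PΔV = (542)(58.6 − 17.6) = 22222 J.
Leg (ii): W = 0.
Leg (iii): W = PᵢVᵢ ln(V_f/Vᵢ) = (9552) ln(17.6/58.6) = -11489 J.
W_net = 22222 − 11489 = 10733 J.

W_net ≈ 10.7 kJ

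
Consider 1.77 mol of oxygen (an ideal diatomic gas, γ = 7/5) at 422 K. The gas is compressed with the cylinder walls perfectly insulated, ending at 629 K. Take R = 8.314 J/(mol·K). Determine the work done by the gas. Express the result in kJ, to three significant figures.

Adiabatic ⇒ Q = 0, so W_by = −ΔU = nCᵥ(T₁ − T₂).
Cᵥ = 5R/2 = 20.79 J/(mol·K).
W = (1.77)(20.79)(422 − 629) = -7615 J.

W ≈ -7.62 kJ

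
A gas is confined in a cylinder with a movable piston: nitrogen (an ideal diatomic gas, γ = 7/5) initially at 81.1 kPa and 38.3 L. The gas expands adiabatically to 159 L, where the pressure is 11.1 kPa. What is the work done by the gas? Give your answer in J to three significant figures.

Adiabatic: W = (P₁V₁ − P₂V₂)/(γ − 1) with γ = 7/5.
P₁V₁ = 3106 J, P₂V₂ = 1765 J.
W = (3106 − 1765) / 0.4 = 3353 J.

W ≈ 3350 J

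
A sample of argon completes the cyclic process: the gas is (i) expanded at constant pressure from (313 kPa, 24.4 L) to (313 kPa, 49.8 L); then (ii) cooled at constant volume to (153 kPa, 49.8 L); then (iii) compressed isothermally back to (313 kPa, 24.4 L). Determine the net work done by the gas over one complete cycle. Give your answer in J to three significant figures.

W_net ≈ 2510 J

Leg (i): W = PΔV = (313)(49.8 − 24.4) = 7950 J.
Leg (ii): W = 0.
Leg (iii): W = PᵢVᵢ ln(V_f/Vᵢ) = (7619) ln(24.4/49.8) = -5436 J.
W_net = 7950 − 5436 = 2514 J.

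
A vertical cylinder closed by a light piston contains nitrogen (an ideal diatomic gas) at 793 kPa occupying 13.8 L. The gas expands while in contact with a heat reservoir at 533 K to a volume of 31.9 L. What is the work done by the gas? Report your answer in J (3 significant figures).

W ≈ 9170 J

Isothermal: W = nRT ln(V₂/V₁) = P₁V₁ ln(V₂/V₁).
P₁V₁ = (793 kPa)(13.8 L) = 10943 J.
W = 10943 × ln(31.9/13.8) = 10943 × 0.8379
W_by_gas = 9170 J.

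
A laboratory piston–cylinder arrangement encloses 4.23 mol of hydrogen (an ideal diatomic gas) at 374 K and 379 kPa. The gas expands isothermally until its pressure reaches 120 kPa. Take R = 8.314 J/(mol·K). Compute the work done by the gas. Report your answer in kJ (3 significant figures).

W ≈ 15.1 kJ

Isothermal process: W = nRT ln(V₂/V₁) = nRT ln(P₁/P₂).
W = (4.23)(8.314)(374) × ln(379/120)
  = 13153 × ln(3.158) = 13153 × 1.15
W_by_gas = 15126 J.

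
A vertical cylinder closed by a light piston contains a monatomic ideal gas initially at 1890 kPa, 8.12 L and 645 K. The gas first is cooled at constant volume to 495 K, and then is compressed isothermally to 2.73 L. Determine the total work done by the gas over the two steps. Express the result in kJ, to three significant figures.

W_total ≈ -12.8 kJ

Step 1 (isochoric): W = 0 (constant volume).
After step 1: P = 1450 kPa (V unchanged).
Step 2 (isothermal): W = P₁V₁ ln(V₂/V₁) = (11778) ln(2.73/8.12) = -12838 J.
W_total = 0 − 12838 = -12838 J.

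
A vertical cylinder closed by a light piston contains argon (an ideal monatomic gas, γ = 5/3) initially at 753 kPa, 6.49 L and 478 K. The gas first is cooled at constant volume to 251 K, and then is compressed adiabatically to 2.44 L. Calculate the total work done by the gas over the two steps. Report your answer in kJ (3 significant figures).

W_total ≈ -3.54 kJ

Step 1 (isochoric): W = 0 (constant volume).
After step 1: P = 395.4 kPa (V unchanged).
Step 2 (adiabatic): W = (P₁V₁ − P₂V₂)/(γ−1) = (2566 − 4926)/0.667 = -3540 J.
W_total = 0 − 3540 = -3540 J.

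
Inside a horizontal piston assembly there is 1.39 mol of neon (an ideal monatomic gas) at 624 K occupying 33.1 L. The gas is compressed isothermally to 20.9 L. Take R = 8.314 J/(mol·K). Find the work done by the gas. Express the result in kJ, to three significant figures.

W ≈ -3.32 kJ

Isothermal: W = nRT ln(V₂/V₁).
W = (1.39)(8.314)(624) × ln(20.9/33.1)
  = 7211 × -0.4598
W_by_gas = -3316 J.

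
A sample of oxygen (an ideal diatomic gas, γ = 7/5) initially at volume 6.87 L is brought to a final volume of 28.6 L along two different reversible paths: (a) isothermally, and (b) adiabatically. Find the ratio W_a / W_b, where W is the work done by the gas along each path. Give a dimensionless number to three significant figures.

W_a / W_b ≈ 1.31

Path (a) isothermal: W = P₁V₁ ln(V₂/V₁) → W_a/(P₁V₁) = 1.426.
Path (b) adiabatic: W = P₁V₁(1 − (V₁/V₂)^(γ−1))/(γ−1) → W_b/(P₁V₁) = 1.087.
W_a / W_b = 1.426 / 1.087 = 1.312.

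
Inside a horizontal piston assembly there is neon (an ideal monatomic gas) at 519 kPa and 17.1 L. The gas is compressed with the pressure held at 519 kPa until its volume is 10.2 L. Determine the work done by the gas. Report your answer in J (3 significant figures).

W ≈ -3580 J

Isobaric: W = P ΔV.
W = (519 kPa)(10.2 − 17.1 L) = (519)(-6.9) = -3581 J.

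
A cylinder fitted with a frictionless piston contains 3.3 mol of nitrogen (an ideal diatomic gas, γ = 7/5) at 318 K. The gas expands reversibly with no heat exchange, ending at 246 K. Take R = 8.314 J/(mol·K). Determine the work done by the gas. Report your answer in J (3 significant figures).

W ≈ 4940 J

Adiabatic ⇒ Q = 0, so W_by = −ΔU = nCᵥ(T₁ − T₂).
Cᵥ = 5R/2 = 20.79 J/(mol·K).
W = (3.3)(20.79)(318 − 246) = 4939 J.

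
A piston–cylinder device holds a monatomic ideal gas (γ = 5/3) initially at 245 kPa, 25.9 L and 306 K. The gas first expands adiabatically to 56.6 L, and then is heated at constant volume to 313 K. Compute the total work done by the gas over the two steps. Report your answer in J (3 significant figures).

Step 1 (adiabatic): W = (P₁V₁ − P₂V₂)/(γ−1) = (6346 − 3768)/0.667 = 3866 J.
Step 2 (isochoric): W = 0 (constant volume).
W_total = 3866 + 0 = 3866 J.

W_total ≈ 3870 J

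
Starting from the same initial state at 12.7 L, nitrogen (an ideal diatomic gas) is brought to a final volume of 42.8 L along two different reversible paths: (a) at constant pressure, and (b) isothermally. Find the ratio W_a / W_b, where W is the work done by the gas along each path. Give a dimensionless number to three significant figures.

Path (a) isobaric: W = P₁(V₂ − V₁) → W_a/(P₁V₁) = 2.37.
Path (b) isothermal: W = P₁V₁ ln(V₂/V₁) → W_b/(P₁V₁) = 1.215.
W_a / W_b = 2.37 / 1.215 = 1.951.

W_a / W_b ≈ 1.95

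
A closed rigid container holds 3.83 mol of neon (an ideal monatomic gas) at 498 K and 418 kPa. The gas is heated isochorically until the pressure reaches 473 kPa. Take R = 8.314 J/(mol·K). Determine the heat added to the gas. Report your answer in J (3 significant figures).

Q ≈ 3130 J

Constant volume ⇒ W = 0, so Q = ΔU = nCᵥΔT with Cᵥ = 3R/2 = 12.47 J/(mol·K).
At constant V, T₂/T₁ = P₂/P₁ ⇒ ΔT = T₁(P₂/P₁ − 1) = 498·(473/418 − 1) = 65.53 K.
ΔU = (3.83)(12.47)(65.53) = 3130 J.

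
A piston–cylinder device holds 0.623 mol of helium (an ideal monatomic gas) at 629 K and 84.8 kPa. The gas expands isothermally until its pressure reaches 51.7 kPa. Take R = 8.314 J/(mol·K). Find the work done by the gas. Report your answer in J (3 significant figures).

W ≈ 1610 J

Isothermal process: W = nRT ln(V₂/V₁) = nRT ln(P₁/P₂).
W = (0.623)(8.314)(629) × ln(84.8/51.7)
  = 3258 × ln(1.64) = 3258 × 0.4948
W_by_gas = 1612 J.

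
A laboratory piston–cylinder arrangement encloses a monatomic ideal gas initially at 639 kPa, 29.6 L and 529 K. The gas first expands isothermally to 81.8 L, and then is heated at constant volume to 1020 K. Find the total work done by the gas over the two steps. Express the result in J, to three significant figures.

Step 1 (isothermal): W = P₁V₁ ln(V₂/V₁) = (18914) ln(81.8/29.6) = 19227 J.
Step 2 (isochoric): W = 0 (constant volume).
W_total = 19227 + 0 = 19227 J.

W_total ≈ 19200 J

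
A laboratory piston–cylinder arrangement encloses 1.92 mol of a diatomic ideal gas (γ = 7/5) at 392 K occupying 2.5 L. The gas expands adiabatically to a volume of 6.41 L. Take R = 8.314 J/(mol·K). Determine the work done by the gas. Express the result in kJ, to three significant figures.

Adiabatic: TV^(γ−1) = const with γ = 7/5.
T₂ = T₁ (V₁/V₂)^(γ−1) = 392 × (2.5/6.41)^0.4 = 392 × 0.6862 = 269 K.
W_by = nCᵥ(T₁ − T₂) = (1.92)(20.79)(392 − 269) = 4909 J.

W ≈ 4.91 kJ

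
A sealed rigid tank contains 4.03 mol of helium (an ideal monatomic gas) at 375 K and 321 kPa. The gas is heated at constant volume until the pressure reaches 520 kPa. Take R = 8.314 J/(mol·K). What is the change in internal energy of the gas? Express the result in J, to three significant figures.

Constant volume ⇒ W = 0, so Q = ΔU = nCᵥΔT with Cᵥ = 3R/2 = 12.47 J/(mol·K).
At constant V, T₂/T₁ = P₂/P₁ ⇒ ΔT = T₁(P₂/P₁ − 1) = 375·(520/321 − 1) = 232.5 K.
ΔU = (4.03)(12.47)(232.5) = 11684 J.

ΔU ≈ 11700 J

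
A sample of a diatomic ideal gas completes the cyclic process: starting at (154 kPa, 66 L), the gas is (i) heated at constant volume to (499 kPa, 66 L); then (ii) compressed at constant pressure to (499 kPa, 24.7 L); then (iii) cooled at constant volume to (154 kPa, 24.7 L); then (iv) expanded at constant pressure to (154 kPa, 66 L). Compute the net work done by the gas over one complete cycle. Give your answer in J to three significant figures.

Constant-volume legs do no work.
W(ii) = (499)(24.7 − 66) = -20609 J; W(iv) = (154)(66 − 24.7) = 6360 J.
W_net = -20609 + 6360 = -14248 J (the counter-clockwise enclosed area).

W_net ≈ -14200 J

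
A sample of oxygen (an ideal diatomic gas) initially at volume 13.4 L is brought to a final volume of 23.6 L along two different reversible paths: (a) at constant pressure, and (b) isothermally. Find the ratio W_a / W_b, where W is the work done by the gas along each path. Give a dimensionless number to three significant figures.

W_a / W_b ≈ 1.34

Path (a) isobaric: W = P₁(V₂ − V₁) → W_a/(P₁V₁) = 0.7612.
Path (b) isothermal: W = P₁V₁ ln(V₂/V₁) → W_b/(P₁V₁) = 0.566.
W_a / W_b = 0.7612 / 0.566 = 1.345.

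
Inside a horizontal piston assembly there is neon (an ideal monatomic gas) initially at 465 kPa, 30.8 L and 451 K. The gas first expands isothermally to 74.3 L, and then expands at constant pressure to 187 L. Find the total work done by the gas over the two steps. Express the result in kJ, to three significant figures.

W_total ≈ 34.3 kJ

Step 1 (isothermal): W = P₁V₁ ln(V₂/V₁) = (14322) ln(74.3/30.8) = 12612 J.
After step 1: P = 192.8 kPa, V = 74.3 L, T = 451 K.
Step 2 (isobaric): W = PΔV = (192.8 kPa)(187 − 74.3 L) = 21724 J.
W_total = 12612 + 21724 = 34336 J.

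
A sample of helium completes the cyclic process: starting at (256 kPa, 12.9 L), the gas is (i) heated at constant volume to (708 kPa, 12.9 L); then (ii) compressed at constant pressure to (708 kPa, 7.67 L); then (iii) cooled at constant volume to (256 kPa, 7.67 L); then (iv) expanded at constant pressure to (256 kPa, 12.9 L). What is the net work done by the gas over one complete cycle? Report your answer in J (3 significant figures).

Constant-volume legs do no work.
W(ii) = (708)(7.67 − 12.9) = -3703 J; W(iv) = (256)(12.9 − 7.67) = 1339 J.
W_net = -3703 + 1339 = -2364 J (the counter-clockwise enclosed area).

W_net ≈ -2360 J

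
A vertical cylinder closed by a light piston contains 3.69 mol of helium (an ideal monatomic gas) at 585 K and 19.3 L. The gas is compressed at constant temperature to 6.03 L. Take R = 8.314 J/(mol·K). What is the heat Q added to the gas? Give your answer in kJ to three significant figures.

Q ≈ -20.9 kJ

Isothermal ⇒ ΔU = 0, so Q = W = nRT ln(V₂/V₁).
Q = (3.69)(8.314)(585) ln(6.03/19.3) = 17947 × -1.163 = -20879 J.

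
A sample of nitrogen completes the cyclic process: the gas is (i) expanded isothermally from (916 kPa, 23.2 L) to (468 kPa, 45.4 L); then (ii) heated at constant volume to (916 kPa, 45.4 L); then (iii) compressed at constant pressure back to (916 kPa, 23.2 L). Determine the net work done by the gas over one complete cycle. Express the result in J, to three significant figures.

Leg (i): W = PᵢVᵢ ln(V_f/Vᵢ) = (21251) ln(45.4/23.2) = 14267 J.
Leg (ii): W = 0.
Leg (iii): W = PΔV = (916)(23.2 − 45.4) = -20335 J.
W_net = 14267 − 20335 = -6068 J.

W_net ≈ -6070 J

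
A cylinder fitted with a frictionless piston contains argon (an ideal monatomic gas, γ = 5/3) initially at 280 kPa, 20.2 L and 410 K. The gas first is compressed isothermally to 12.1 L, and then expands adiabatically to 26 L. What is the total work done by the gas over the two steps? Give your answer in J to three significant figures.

W_total ≈ 490 J

Step 1 (isothermal): W = P₁V₁ ln(V₂/V₁) = (5656) ln(12.1/20.2) = -2899 J.
After step 1: P = 467.4 kPa, V = 12.1 L, T = 410 K.
Step 2 (adiabatic): W = (P₁V₁ − P₂V₂)/(γ−1) = (5656 − 3397)/0.667 = 3389 J.
W_total = -2899 + 3389 = 490.5 J.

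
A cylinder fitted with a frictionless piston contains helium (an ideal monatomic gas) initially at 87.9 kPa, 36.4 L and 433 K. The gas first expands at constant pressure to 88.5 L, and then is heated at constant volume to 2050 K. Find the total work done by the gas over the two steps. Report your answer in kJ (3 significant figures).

Step 1 (isobaric): W = PΔV = (87.9 kPa)(88.5 − 36.4 L) = 4580 J.
Step 2 (isochoric): W = 0 (constant volume).
W_total = 4580 + 0 = 4580 J.

W_total ≈ 4.58 kJ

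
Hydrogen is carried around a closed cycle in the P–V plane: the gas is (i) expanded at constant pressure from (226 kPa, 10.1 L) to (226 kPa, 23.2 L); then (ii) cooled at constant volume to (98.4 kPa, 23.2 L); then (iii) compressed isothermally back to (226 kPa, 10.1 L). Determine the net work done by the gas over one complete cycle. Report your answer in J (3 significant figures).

Leg (i): W = PΔV = (226)(23.2 − 10.1) = 2961 J.
Leg (ii): W = 0.
Leg (iii): W = PᵢVᵢ ln(V_f/Vᵢ) = (2283) ln(10.1/23.2) = -1898 J.
W_net = 2961 − 1898 = 1062 J.

W_net ≈ 1060 J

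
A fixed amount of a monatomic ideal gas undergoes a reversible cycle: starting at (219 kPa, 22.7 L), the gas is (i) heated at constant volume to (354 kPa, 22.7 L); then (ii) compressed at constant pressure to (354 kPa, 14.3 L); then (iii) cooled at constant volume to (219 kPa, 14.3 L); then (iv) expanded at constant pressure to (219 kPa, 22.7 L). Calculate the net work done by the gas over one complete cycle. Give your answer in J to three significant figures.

Constant-volume legs do no work.
W(ii) = (354)(14.3 − 22.7) = -2974 J; W(iv) = (219)(22.7 − 14.3) = 1840 J.
W_net = -2974 + 1840 = -1134 J (the counter-clockwise enclosed area).

W_net ≈ -1130 J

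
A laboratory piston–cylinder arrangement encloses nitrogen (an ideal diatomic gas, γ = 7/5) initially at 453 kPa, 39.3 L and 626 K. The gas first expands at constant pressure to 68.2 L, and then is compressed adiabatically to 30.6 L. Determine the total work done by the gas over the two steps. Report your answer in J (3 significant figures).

W_total ≈ -16100 J

Step 1 (isobaric): W = PΔV = (453 kPa)(68.2 − 39.3 L) = 13092 J.
After step 1: P = 453 kPa, V = 68.2 L, T = 1086 K.
Step 2 (adiabatic): W = (P₁V₁ − P₂V₂)/(γ−1) = (30895 − 42570)/0.4 = -29190 J.
W_total = 13092 − 29190 = -16098 J.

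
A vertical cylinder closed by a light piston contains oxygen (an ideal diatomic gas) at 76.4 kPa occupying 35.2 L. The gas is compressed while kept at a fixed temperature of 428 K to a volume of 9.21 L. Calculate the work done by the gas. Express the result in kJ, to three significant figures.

Isothermal: W = nRT ln(V₂/V₁) = P₁V₁ ln(V₂/V₁).
P₁V₁ = (76.4 kPa)(35.2 L) = 2689 J.
W = 2689 × ln(9.21/35.2) = 2689 × -1.341
W_by_gas = -3606 J.

W ≈ -3.61 kJ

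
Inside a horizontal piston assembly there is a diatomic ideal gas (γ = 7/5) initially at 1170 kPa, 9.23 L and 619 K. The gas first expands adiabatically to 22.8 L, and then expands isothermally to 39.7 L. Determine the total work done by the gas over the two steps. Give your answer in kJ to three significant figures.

Step 1 (adiabatic): W = (P₁V₁ − P₂V₂)/(γ−1) = (10799 − 7521)/0.4 = 8194 J.
After step 1: P = 329.9 kPa, V = 22.8 L, T = 431.1 K.
Step 2 (isothermal): W = P₁V₁ ln(V₂/V₁) = (7521) ln(39.7/22.8) = 4171 J.
W_total = 8194 + 4171 = 12366 J.

W_total ≈ 12.4 kJ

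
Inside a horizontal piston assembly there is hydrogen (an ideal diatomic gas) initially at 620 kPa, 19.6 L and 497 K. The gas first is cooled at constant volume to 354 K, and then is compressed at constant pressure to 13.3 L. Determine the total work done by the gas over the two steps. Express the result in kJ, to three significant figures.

Step 1 (isochoric): W = 0 (constant volume).
After step 1: P = 441.6 kPa (V unchanged).
Step 2 (isobaric): W = PΔV = (441.6 kPa)(13.3 − 19.6 L) = -2782 J.
W_total = 0 − 2782 = -2782 J.

W_total ≈ -2.78 kJ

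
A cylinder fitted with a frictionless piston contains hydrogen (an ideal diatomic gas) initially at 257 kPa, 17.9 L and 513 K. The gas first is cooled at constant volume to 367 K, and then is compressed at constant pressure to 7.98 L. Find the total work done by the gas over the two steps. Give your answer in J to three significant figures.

Step 1 (isochoric): W = 0 (constant volume).
After step 1: P = 183.9 kPa (V unchanged).
Step 2 (isobaric): W = PΔV = (183.9 kPa)(7.98 − 17.9 L) = -1824 J.
W_total = 0 − 1824 = -1824 J.

W_total ≈ -1820 J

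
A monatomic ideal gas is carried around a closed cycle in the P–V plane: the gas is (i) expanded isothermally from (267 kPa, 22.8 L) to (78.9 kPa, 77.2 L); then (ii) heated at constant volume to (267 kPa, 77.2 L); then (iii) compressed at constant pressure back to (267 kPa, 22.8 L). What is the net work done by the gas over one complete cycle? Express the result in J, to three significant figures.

Leg (i): W = PᵢVᵢ ln(V_f/Vᵢ) = (6088) ln(77.2/22.8) = 7425 J.
Leg (ii): W = 0.
Leg (iii): W = PΔV = (267)(22.8 − 77.2) = -14525 J.
W_net = 7425 − 14525 = -7100 J.

W_net ≈ -7100 J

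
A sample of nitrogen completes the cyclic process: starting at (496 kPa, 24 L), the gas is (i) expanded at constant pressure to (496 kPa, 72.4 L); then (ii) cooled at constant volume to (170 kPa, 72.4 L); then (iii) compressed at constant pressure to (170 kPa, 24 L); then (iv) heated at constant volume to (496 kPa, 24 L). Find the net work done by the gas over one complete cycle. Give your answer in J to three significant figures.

W_net ≈ 15800 J

Constant-volume legs do no work.
W(i) = (496)(72.4 − 24) = 24006 J; W(iii) = (170)(24 − 72.4) = -8228 J.
W_net = 24006 − 8228 = 15778 J (the clockwise enclosed area).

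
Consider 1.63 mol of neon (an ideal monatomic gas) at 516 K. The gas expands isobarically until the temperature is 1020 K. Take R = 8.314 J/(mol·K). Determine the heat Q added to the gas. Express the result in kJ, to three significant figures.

Isobaric: W = nRΔT = (1.63)(8.314)(504) = 6830 J.
ΔU = nCᵥΔT with Cᵥ = 3R/2: ΔU = (1.63)(12.47)(504) = 10245 J.
Q = ΔU + W = 10245 + 6830 = 17075 J.

Q ≈ 17.1 kJ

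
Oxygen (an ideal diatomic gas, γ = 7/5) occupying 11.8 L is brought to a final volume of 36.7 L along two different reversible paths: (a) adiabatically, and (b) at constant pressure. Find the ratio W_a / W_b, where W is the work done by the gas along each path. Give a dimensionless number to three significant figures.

Path (a) adiabatic: W = P₁V₁(1 − (V₁/V₂)^(γ−1))/(γ−1) → W_a/(P₁V₁) = 0.9121.
Path (b) isobaric: W = P₁(V₂ − V₁) → W_b/(P₁V₁) = 2.11.
W_a / W_b = 0.9121 / 2.11 = 0.4322.

W_a / W_b ≈ 0.432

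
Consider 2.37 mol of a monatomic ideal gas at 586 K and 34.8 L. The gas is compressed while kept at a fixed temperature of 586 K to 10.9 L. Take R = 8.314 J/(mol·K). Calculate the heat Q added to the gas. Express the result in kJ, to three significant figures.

Q ≈ -13.4 kJ

Isothermal ⇒ ΔU = 0, so Q = W = nRT ln(V₂/V₁).
Q = (2.37)(8.314)(586) ln(10.9/34.8) = 11547 × -1.161 = -13404 J.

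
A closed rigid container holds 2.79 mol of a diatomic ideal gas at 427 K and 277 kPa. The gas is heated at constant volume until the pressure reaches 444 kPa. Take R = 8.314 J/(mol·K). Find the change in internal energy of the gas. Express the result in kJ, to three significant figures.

ΔU ≈ 14.9 kJ

Constant volume ⇒ W = 0, so Q = ΔU = nCᵥΔT with Cᵥ = 5R/2 = 20.79 J/(mol·K).
At constant V, T₂/T₁ = P₂/P₁ ⇒ ΔT = T₁(P₂/P₁ − 1) = 427·(444/277 − 1) = 257.4 K.
ΔU = (2.79)(20.79)(257.4) = 14929 J.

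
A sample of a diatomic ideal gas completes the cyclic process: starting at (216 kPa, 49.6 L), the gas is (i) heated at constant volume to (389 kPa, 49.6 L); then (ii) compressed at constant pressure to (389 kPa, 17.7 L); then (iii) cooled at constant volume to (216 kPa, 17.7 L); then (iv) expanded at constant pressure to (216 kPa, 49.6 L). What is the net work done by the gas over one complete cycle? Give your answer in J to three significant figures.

Constant-volume legs do no work.
W(ii) = (389)(17.7 − 49.6) = -12409 J; W(iv) = (216)(49.6 − 17.7) = 6890 J.
W_net = -12409 + 6890 = -5519 J (the counter-clockwise enclosed area).

W_net ≈ -5520 J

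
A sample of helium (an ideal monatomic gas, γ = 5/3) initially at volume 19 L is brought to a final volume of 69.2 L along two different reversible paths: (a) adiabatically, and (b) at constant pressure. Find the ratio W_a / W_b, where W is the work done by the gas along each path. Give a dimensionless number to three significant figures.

W_a / W_b ≈ 0.328

Path (a) adiabatic: W = P₁V₁(1 − (V₁/V₂)^(γ−1))/(γ−1) → W_a/(P₁V₁) = 0.8663.
Path (b) isobaric: W = P₁(V₂ − V₁) → W_b/(P₁V₁) = 2.642.
W_a / W_b = 0.8663 / 2.642 = 0.3279.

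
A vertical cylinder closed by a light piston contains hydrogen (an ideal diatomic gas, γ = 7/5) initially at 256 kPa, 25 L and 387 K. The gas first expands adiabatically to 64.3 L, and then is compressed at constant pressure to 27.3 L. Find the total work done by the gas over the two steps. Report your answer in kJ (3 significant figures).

Step 1 (adiabatic): W = (P₁V₁ − P₂V₂)/(γ−1) = (6400 − 4386)/0.4 = 5035 J.
After step 1: P = 68.21 kPa, V = 64.3 L, T = 265.2 K.
Step 2 (isobaric): W = PΔV = (68.21 kPa)(27.3 − 64.3 L) = -2524 J.
W_total = 5035 − 2524 = 2511 J.

W_total ≈ 2.51 kJ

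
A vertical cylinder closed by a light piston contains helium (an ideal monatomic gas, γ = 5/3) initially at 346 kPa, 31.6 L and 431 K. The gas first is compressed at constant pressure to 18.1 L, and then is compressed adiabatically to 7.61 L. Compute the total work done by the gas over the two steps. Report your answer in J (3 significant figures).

Step 1 (isobaric): W = PΔV = (346 kPa)(18.1 − 31.6 L) = -4671 J.
After step 1: P = 346 kPa, V = 18.1 L, T = 246.9 K.
Step 2 (adiabatic): W = (P₁V₁ − P₂V₂)/(γ−1) = (6263 − 11159)/0.667 = -7344 J.
W_total = -4671 − 7344 = -12015 J.

W_total ≈ -12000 J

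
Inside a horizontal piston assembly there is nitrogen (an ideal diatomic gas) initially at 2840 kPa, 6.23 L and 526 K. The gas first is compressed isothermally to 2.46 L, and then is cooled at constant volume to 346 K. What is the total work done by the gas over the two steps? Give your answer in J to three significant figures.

W_total ≈ -16400 J

Step 1 (isothermal): W = P₁V₁ ln(V₂/V₁) = (17693) ln(2.46/6.23) = -16441 J.
Step 2 (isochoric): W = 0 (constant volume).
W_total = -16441 + 0 = -16441 J.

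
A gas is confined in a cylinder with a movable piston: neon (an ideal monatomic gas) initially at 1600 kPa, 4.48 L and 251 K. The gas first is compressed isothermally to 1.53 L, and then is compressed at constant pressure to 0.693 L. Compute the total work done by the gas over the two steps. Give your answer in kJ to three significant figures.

Step 1 (isothermal): W = P₁V₁ ln(V₂/V₁) = (7168) ln(1.53/4.48) = -7701 J.
After step 1: P = 4685 kPa, V = 1.53 L, T = 251 K.
Step 2 (isobaric): W = PΔV = (4685 kPa)(0.693 − 1.53 L) = -3921 J.
W_total = -7701 − 3921 = -11622 J.

W_total ≈ -11.6 kJ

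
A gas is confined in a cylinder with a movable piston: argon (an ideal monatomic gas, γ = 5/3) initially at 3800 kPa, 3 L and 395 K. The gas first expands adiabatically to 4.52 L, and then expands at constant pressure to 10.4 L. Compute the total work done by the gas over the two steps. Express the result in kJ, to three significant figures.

Step 1 (adiabatic): W = (P₁V₁ − P₂V₂)/(γ−1) = (11400 − 8674)/0.667 = 4089 J.
After step 1: P = 1919 kPa, V = 4.52 L, T = 300.6 K.
Step 2 (isobaric): W = PΔV = (1919 kPa)(10.4 − 4.52 L) = 11284 J.
W_total = 4089 + 11284 = 15373 J.

W_total ≈ 15.4 kJ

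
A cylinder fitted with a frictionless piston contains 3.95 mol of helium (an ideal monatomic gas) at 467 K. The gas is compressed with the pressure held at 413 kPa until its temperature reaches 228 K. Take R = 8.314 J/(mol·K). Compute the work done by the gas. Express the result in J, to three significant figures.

W ≈ -7850 J

Isobaric: W = P ΔV = nR ΔT.
W = (3.95)(8.314)(228 − 467) = -7849 J.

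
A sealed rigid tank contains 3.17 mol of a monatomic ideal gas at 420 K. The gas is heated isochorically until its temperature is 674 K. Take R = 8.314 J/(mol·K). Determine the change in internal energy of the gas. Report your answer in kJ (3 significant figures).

ΔU ≈ 10.0 kJ

Constant volume ⇒ W = 0, so Q = ΔU = nCᵥΔT with Cᵥ = 3R/2 = 12.47 J/(mol·K).
ΔU = (3.17)(12.47)(674 − 420) = 10041 J.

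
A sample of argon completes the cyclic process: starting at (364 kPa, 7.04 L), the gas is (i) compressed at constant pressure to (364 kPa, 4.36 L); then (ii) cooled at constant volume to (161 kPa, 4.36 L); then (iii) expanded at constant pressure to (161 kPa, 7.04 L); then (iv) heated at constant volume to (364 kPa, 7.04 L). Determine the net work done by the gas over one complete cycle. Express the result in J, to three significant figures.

Constant-volume legs do no work.
W(i) = (364)(4.36 − 7.04) = -975.5 J; W(iii) = (161)(7.04 − 4.36) = 431.5 J.
W_net = -975.5 + 431.5 = -544 J (the counter-clockwise enclosed area).

W_net ≈ -544 J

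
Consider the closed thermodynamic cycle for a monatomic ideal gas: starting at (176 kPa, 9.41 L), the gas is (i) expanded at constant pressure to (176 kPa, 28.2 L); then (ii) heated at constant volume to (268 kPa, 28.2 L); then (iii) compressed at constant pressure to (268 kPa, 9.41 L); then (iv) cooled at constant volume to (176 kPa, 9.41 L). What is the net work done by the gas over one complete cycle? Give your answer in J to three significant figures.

Constant-volume legs do no work.
W(i) = (176)(28.2 − 9.41) = 3307 J; W(iii) = (268)(9.41 − 28.2) = -5036 J.
W_net = 3307 − 5036 = -1729 J (the counter-clockwise enclosed area).

W_net ≈ -1730 J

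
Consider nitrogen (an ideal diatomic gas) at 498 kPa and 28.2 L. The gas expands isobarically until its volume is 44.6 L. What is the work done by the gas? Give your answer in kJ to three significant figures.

W ≈ 8.17 kJ

Isobaric: W = P ΔV.
W = (498 kPa)(44.6 − 28.2 L) = (498)(16.4) = 8167 J.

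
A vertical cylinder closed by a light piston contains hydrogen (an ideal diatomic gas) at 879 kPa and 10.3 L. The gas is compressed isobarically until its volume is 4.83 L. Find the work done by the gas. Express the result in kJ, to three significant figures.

W ≈ -4.81 kJ

Isobaric: W = P ΔV.
W = (879 kPa)(4.83 − 10.3 L) = (879)(-5.47) = -4808 J.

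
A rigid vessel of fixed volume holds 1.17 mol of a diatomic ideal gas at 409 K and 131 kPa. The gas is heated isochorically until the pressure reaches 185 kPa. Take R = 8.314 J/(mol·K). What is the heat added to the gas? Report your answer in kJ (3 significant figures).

Q ≈ 4.10 kJ

Constant volume ⇒ W = 0, so Q = ΔU = nCᵥΔT with Cᵥ = 5R/2 = 20.79 J/(mol·K).
At constant V, T₂/T₁ = P₂/P₁ ⇒ ΔT = T₁(P₂/P₁ − 1) = 409·(185/131 − 1) = 168.6 K.
ΔU = (1.17)(20.79)(168.6) = 4100 J.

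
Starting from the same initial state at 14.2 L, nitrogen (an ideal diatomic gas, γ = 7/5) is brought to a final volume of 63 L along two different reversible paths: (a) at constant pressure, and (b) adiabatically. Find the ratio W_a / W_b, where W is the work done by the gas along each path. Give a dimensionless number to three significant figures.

W_a / W_b ≈ 3.06

Path (a) isobaric: W = P₁(V₂ − V₁) → W_a/(P₁V₁) = 3.437.
Path (b) adiabatic: W = P₁V₁(1 − (V₁/V₂)^(γ−1))/(γ−1) → W_b/(P₁V₁) = 1.122.
W_a / W_b = 3.437 / 1.122 = 3.062.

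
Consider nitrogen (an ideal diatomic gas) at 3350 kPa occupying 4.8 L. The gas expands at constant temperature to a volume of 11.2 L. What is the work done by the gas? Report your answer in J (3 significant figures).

W ≈ 13600 J

Isothermal: W = nRT ln(V₂/V₁) = P₁V₁ ln(V₂/V₁).
P₁V₁ = (3350 kPa)(4.8 L) = 16080 J.
W = 16080 × ln(11.2/4.8) = 16080 × 0.8473
W_by_gas = 13625 J.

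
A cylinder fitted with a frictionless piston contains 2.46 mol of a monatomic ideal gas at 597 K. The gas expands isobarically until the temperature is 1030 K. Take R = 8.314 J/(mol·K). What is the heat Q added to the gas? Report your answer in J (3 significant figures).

Q ≈ 22100 J

Isobaric: W = nRΔT = (2.46)(8.314)(433) = 8856 J.
ΔU = nCᵥΔT with Cᵥ = 3R/2: ΔU = (2.46)(12.47)(433) = 13284 J.
Q = ΔU + W = 13284 + 8856 = 22140 J.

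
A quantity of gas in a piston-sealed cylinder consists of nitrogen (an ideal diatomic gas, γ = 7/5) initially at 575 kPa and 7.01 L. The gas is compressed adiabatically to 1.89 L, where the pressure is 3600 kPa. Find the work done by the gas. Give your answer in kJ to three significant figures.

Adiabatic: W = (P₁V₁ − P₂V₂)/(γ − 1) with γ = 7/5.
P₁V₁ = 4031 J, P₂V₂ = 6804 J.
W = (4031 − 6804) / 0.4 = -6933 J.

W ≈ -6.93 kJ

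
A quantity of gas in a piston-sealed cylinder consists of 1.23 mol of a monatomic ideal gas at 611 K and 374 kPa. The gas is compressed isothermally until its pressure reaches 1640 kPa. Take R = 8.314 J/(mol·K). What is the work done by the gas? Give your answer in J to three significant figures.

W ≈ -9240 J

Isothermal process: W = nRT ln(V₂/V₁) = nRT ln(P₁/P₂).
W = (1.23)(8.314)(611) × ln(374/1640)
  = 6248 × ln(0.228) = 6248 × -1.478
W_by_gas = -9236 J.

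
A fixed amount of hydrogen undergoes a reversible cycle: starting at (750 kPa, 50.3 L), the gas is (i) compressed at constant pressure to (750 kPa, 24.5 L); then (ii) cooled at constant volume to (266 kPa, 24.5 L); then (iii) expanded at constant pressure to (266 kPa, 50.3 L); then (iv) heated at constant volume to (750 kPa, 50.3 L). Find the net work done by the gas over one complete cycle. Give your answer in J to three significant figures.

Constant-volume legs do no work.
W(i) = (750)(24.5 − 50.3) = -19350 J; W(iii) = (266)(50.3 − 24.5) = 6863 J.
W_net = -19350 + 6863 = -12487 J (the counter-clockwise enclosed area).

W_net ≈ -12500 J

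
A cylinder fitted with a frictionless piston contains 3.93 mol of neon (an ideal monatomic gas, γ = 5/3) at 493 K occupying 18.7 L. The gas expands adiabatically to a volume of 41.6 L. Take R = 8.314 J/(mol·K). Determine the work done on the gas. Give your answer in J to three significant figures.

Adiabatic: TV^(γ−1) = const with γ = 5/3.
T₂ = T₁ (V₁/V₂)^(γ−1) = 493 × (18.7/41.6)^0.667 = 493 × 0.5868 = 289.3 K.
W_by = nCᵥ(T₁ − T₂) = (3.93)(12.47)(493 − 289.3) = 9984 J.
Work on gas = −W_by = -9984 J.

W ≈ -9980 J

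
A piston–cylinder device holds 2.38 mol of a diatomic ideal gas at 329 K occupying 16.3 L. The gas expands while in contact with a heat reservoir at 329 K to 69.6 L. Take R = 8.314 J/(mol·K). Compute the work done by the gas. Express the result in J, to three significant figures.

W ≈ 9450 J

Isothermal: W = nRT ln(V₂/V₁).
W = (2.38)(8.314)(329) × ln(69.6/16.3)
  = 6510 × 1.452
W_by_gas = 9450 J.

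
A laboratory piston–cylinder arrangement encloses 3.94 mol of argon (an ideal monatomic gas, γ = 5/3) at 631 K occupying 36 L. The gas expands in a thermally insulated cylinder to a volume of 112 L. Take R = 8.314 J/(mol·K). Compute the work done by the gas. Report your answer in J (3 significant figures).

W ≈ 16500 J

Adiabatic: TV^(γ−1) = const with γ = 5/3.
T₂ = T₁ (V₁/V₂)^(γ−1) = 631 × (36/112)^0.667 = 631 × 0.4692 = 296.1 K.
W_by = nCᵥ(T₁ − T₂) = (3.94)(12.47)(631 − 296.1) = 16456 J.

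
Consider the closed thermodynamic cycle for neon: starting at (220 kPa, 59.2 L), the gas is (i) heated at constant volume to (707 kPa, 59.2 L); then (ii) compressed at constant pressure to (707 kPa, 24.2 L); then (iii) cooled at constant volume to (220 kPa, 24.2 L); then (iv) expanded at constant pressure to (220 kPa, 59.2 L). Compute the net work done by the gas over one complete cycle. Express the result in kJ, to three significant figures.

Constant-volume legs do no work.
W(ii) = (707)(24.2 − 59.2) = -24745 J; W(iv) = (220)(59.2 − 24.2) = 7700 J.
W_net = -24745 + 7700 = -17045 J (the counter-clockwise enclosed area).

W_net ≈ -17.0 kJ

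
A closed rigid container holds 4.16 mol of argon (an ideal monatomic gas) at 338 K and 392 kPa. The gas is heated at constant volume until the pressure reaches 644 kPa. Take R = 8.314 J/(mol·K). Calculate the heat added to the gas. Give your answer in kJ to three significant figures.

Constant volume ⇒ W = 0, so Q = ΔU = nCᵥΔT with Cᵥ = 3R/2 = 12.47 J/(mol·K).
At constant V, T₂/T₁ = P₂/P₁ ⇒ ΔT = T₁(P₂/P₁ − 1) = 338·(644/392 − 1) = 217.3 K.
ΔU = (4.16)(12.47)(217.3) = 11273 J.

Q ≈ 11.3 kJ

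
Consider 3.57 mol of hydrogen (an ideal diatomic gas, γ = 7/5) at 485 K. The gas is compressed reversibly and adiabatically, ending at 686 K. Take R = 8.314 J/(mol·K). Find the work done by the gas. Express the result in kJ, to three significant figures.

W ≈ -14.9 kJ

Adiabatic ⇒ Q = 0, so W_by = −ΔU = nCᵥ(T₁ − T₂).
Cᵥ = 5R/2 = 20.79 J/(mol·K).
W = (3.57)(20.79)(485 − 686) = -14915 J.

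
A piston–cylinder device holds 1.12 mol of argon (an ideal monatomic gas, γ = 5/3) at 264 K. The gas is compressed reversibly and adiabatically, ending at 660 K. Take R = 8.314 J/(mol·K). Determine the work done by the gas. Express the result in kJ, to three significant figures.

Adiabatic ⇒ Q = 0, so W_by = −ΔU = nCᵥ(T₁ − T₂).
Cᵥ = 3R/2 = 12.47 J/(mol·K).
W = (1.12)(12.47)(264 − 660) = -5531 J.

W ≈ -5.53 kJ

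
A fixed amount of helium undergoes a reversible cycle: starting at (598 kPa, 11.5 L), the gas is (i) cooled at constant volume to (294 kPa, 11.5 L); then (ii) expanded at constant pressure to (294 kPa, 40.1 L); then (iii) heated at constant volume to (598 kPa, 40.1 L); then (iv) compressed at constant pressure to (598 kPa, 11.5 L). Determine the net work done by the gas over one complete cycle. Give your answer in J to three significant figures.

W_net ≈ -8690 J

Constant-volume legs do no work.
W(ii) = (294)(40.1 − 11.5) = 8408 J; W(iv) = (598)(11.5 − 40.1) = -17103 J.
W_net = 8408 − 17103 = -8694 J (the counter-clockwise enclosed area).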